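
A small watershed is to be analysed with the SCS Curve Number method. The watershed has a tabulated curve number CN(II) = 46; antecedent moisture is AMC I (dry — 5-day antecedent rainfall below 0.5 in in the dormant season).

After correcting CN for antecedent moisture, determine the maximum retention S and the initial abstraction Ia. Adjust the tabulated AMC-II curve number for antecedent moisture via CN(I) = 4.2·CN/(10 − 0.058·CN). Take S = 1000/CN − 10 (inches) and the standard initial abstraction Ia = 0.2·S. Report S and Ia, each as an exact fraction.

Dry (AMC I): CN(I) = 4.2·46/(10 − 0.058·46) = (966/5)/(1833/250) = 16100/611 ≈ 26.350
S = 1000/(16100/611) − 10 = 4500/161 in ≈ 27.950 in
Ia = 0.2·(4500/161) = 900/161 in ≈ 5.590 in

S = 4500/161 in ≈ 27.950 in; Ia = 900/161 in ≈ 5.590 in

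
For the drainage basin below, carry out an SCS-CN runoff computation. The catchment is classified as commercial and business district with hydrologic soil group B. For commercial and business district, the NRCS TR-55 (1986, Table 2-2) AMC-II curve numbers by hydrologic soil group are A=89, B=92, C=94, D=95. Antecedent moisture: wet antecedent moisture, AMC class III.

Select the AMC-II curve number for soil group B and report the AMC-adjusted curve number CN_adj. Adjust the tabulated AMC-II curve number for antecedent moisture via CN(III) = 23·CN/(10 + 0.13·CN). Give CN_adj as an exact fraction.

CN_adj = 52900/549 ≈ 96.357

NRCS table: commercial and business district, soil group B → CN(II) = 92
Adjust CN=92 to AMC III: 23·92/(10 + 0.13·92) → 2116 ÷ (549/25) = 52900/549 ≈ 96.357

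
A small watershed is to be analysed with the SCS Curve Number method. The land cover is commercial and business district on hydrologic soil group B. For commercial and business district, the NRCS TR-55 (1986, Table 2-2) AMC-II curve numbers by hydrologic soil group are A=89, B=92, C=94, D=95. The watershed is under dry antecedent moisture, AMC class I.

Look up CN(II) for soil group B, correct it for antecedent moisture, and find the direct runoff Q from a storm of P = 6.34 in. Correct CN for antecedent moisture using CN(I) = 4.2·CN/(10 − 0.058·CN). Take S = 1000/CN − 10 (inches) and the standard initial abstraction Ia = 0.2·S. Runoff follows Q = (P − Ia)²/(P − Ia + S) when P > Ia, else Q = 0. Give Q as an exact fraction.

NRCS table: commercial and business district, soil group B → CN(II) = 92
Adjust CN=92 to AMC I: 4.2·92/(10 − 0.058·92) → (1932/5) ÷ (583/125) = 48300/583 ≈ 82.847
Max retention: S = 1000/(48300/583) − 10 = 1000/483 in (≈ 2.070 in)
Initial abstraction Ia = S/5 = (1000/483)/5 = 200/483 ≈ 0.414 in
P − Ia = 6.340 − 0.414 = 143111/24150 ≈ 5.926 in (> 0, runoff occurs)
Runoff Q = (P−Ia)²/(P−Ia+S) = (5.926)²/(5.926+2.070) = 20480758321/4663630650 ≈ 4.392 in

Q = 20480758321/4663630650 in ≈ 4.392 in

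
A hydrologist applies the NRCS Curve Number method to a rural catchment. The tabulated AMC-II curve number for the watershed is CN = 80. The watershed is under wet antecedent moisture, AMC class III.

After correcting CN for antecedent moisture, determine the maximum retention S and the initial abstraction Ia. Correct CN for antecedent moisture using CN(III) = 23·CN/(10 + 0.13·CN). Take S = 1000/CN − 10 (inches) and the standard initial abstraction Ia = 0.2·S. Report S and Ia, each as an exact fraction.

Adjust CN=80 to AMC III: 23·80/(10 + 0.13·80) → 1840 ÷ (102/5) = 4600/51 ≈ 90.196
S = 1000/(4600/51) − 10 = 25/23 in ≈ 1.087 in
Initial abstraction Ia = S/5 = (25/23)/5 = 5/23 ≈ 0.217 in

S = 25/23 in ≈ 1.087 in; Ia = 5/23 in ≈ 0.217 in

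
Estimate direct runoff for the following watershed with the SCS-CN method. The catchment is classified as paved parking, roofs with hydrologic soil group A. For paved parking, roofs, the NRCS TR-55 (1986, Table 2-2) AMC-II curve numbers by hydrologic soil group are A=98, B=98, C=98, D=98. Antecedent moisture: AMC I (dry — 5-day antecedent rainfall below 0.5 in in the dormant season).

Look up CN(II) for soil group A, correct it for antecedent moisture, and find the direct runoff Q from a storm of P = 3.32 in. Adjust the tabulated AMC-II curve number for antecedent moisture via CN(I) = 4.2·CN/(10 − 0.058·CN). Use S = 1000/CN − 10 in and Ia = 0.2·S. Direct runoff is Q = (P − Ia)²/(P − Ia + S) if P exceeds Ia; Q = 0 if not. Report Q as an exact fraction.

NRCS table: paved parking, roofs, soil group A → CN(II) = 98
Adjust CN=98 to AMC I: 4.2·98/(10 − 0.058·98) → (2058/5) ÷ (1079/250) = 102900/1079 ≈ 95.366
Max retention: S = 1000/(102900/1079) − 10 = 500/1029 in (≈ 0.486 in)
Ia = 0.2·(500/1029) = 100/1029 in ≈ 0.097 in
P − Ia = 3.320 − 0.097 = 82907/25725 ≈ 3.223 in (> 0, runoff occurs)
Runoff Q = (P−Ia)²/(P−Ia+S) = (3.223)²/(3.223+0.486) = 6873570649/2454345075 ≈ 2.801 in

Q = 6873570649/2454345075 in ≈ 2.801 in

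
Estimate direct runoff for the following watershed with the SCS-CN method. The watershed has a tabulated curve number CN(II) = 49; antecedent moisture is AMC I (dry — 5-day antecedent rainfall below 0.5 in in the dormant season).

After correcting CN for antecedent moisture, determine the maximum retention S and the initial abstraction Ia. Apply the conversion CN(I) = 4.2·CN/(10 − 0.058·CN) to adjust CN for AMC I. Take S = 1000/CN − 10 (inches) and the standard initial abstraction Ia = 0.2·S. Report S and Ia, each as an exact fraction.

S = 8500/343 in ≈ 24.781 in; Ia = 1700/343 in ≈ 4.956 in

CN(I) from CN(II)=49: (4.2·49)/(10 − 0.058·49) = 34300/1193 ≈ 28.751
Max retention: S = 1000/(34300/1193) − 10 = 8500/343 in (≈ 24.781 in)
Ia = 0.2S: 0.2·24.781 = 4.956 in (exactly 1700/343)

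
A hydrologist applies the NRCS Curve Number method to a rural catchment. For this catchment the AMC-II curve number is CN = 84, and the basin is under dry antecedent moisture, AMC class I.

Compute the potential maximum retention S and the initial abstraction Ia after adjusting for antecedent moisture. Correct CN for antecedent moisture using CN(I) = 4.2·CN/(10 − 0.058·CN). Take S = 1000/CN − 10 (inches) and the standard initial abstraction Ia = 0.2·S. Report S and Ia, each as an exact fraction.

Dry (AMC I): CN(I) = 4.2·84/(10 − 0.058·84) = (1764/5)/(641/125) = 44100/641 ≈ 68.799
Max retention: S = 1000/(44100/641) − 10 = 2000/441 in (≈ 4.535 in)
Ia = 0.2S: 0.2·4.535 = 0.907 in (exactly 400/441)

S = 2000/441 in ≈ 4.535 in; Ia = 400/441 in ≈ 0.907 in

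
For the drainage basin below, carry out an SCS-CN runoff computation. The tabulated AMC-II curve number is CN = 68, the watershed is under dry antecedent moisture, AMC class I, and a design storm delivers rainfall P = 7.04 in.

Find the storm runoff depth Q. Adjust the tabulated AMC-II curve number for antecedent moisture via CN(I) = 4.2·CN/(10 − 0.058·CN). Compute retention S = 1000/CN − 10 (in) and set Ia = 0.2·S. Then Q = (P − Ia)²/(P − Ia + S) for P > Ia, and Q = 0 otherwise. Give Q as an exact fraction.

Q = 114661264/79673475 in ≈ 1.439 in

Adjust CN=68 to AMC I: 4.2·68/(10 − 0.058·68) → (1428/5) ÷ (757/125) = 35700/757 ≈ 47.160
Retention S: 1000/CN − 10 with CN=47.160 → S = 4000/357 ≈ 11.204 in
Ia = 0.2S: 0.2·11.204 = 2.241 in (exactly 800/357)
Excess rainfall: 7.040 − 2.241 = 4.799 in; P > Ia so Q > 0
Q: (42832/8925)² ÷ (142832/8925) = 114661264/79673475 in (≈ 1.439 in)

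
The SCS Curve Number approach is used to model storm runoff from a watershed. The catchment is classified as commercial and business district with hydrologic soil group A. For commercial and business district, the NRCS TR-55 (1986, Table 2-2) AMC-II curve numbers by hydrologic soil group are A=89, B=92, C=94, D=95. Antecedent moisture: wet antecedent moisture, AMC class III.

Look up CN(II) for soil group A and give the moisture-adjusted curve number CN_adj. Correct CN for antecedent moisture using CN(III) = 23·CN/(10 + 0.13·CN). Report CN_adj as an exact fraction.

CN_adj = 204700/2157 ≈ 94.900

NRCS table: commercial and business district, soil group A → CN(II) = 89
CN(III) from CN(II)=89: (23·89)/(10 + 0.13·89) = 204700/2157 ≈ 94.900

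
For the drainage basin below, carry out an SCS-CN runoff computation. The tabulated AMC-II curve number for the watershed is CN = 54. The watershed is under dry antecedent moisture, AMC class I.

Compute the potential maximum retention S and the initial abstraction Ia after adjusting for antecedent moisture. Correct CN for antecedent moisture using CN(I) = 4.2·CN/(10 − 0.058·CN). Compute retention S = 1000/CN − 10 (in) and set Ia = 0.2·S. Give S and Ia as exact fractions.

CN(I) from CN(II)=54: (4.2·54)/(10 − 0.058·54) = 56700/1717 ≈ 33.023
S = 1000/(56700/1717) − 10 = 11500/567 in ≈ 20.282 in
Ia = 0.2S: 0.2·20.282 = 4.056 in (exactly 2300/567)

S = 11500/567 in ≈ 20.282 in; Ia = 2300/567 in ≈ 4.056 in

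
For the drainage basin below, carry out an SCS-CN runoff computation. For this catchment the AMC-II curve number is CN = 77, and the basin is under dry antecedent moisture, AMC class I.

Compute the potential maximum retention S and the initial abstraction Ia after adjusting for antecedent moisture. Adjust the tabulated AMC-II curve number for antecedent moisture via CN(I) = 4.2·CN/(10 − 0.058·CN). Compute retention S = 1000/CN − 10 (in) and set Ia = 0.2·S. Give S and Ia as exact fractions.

S = 11500/1617 in ≈ 7.112 in; Ia = 2300/1617 in ≈ 1.422 in

Dry (AMC I): CN(I) = 4.2·77/(10 − 0.058·77) = (1617/5)/(2767/500) = 161700/2767 ≈ 58.439
S = 1000/(161700/2767) − 10 = 11500/1617 in ≈ 7.112 in
Initial abstraction Ia = S/5 = (11500/1617)/5 = 2300/1617 ≈ 1.422 in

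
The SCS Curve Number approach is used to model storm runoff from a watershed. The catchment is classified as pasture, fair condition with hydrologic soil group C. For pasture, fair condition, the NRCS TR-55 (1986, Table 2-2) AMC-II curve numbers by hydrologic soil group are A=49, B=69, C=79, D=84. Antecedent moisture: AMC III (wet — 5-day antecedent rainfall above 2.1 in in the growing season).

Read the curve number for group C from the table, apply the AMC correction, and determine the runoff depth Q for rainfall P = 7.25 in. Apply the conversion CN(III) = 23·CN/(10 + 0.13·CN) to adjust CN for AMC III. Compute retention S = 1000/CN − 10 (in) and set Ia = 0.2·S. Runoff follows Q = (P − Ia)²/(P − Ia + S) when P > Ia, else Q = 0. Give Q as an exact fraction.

Q = 2602326169/431813684 in ≈ 6.027 in

NRCS table: pasture, fair condition, soil group C → CN(II) = 79
CN(III) from CN(II)=79: (23·79)/(10 + 0.13·79) = 181700/2027 ≈ 89.640
S = 1000/(181700/2027) − 10 = 2100/1817 in ≈ 1.156 in
Initial abstraction Ia = S/5 = (2100/1817)/5 = 420/1817 ≈ 0.231 in
P − Ia = 7.250 − 0.231 = 51013/7268 ≈ 7.019 in (> 0, runoff occurs)
Runoff Q = (P−Ia)²/(P−Ia+S) = (7.019)²/(7.019+1.156) = 2602326169/431813684 ≈ 6.027 in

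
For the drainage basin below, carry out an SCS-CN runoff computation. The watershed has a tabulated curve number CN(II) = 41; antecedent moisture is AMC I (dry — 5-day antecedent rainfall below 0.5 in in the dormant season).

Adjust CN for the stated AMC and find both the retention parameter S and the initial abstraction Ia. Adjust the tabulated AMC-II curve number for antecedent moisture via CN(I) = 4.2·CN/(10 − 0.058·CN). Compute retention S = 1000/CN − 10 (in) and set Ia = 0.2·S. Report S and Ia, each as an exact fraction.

Dry (AMC I): CN(I) = 4.2·41/(10 − 0.058·41) = (861/5)/(3811/500) = 86100/3811 ≈ 22.592
S = 1000/(86100/3811) − 10 = 29500/861 in ≈ 34.262 in
Ia = 0.2·(29500/861) = 5900/861 in ≈ 6.852 in

S = 29500/861 in ≈ 34.262 in; Ia = 5900/861 in ≈ 6.852 in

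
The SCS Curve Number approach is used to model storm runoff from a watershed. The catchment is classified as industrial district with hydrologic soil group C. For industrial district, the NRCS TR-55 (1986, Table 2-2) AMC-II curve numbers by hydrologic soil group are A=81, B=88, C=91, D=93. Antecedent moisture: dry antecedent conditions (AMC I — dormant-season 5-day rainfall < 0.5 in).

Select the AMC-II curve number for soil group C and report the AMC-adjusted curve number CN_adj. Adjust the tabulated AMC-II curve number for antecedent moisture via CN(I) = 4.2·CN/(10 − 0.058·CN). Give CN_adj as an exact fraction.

NRCS table: industrial district, soil group C → CN(II) = 91
Dry (AMC I): CN(I) = 4.2·91/(10 − 0.058·91) = (1911/5)/(2361/500) = 63700/787 ≈ 80.940

CN_adj = 63700/787 ≈ 80.940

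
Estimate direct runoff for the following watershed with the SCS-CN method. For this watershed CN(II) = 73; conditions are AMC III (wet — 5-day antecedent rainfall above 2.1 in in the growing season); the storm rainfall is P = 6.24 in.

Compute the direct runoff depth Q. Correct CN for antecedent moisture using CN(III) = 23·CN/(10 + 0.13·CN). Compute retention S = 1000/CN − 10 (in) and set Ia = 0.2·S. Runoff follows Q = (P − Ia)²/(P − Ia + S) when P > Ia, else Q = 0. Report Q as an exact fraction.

Adjust CN=73 to AMC III: 23·73/(10 + 0.13·73) → 1679 ÷ (1949/100) = 167900/1949 ≈ 86.147
S = 1000/(167900/1949) − 10 = 2700/1679 in ≈ 1.608 in
Initial abstraction Ia = S/5 = (2700/1679)/5 = 540/1679 ≈ 0.322 in
Since P=6.240 > Ia=0.322: effective rainfall P−Ia = 248424/41975 in
Q: (248424/41975)² ÷ (315924/41975) = 5142873648/1105075825 in (≈ 4.654 in)

Q = 5142873648/1105075825 in ≈ 4.654 in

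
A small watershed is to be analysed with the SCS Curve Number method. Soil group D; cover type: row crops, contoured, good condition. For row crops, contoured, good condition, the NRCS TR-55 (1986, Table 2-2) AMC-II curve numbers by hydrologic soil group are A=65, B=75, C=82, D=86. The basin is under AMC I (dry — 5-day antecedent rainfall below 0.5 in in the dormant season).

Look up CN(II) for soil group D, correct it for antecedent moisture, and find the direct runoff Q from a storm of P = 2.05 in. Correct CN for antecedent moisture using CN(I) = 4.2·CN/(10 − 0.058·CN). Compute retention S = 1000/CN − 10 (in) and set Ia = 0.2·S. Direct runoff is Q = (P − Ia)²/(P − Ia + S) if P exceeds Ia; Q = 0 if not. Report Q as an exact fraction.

Q = 10817521/34285620 in ≈ 0.316 in

NRCS table: row crops, contoured, good condition, soil group D → CN(II) = 86
Adjust CN=86 to AMC I: 4.2·86/(10 − 0.058·86) → (1806/5) ÷ (1253/250) = 12900/179 ≈ 72.067
Max retention: S = 1000/(12900/179) − 10 = 500/129 in (≈ 3.876 in)
Initial abstraction Ia = S/5 = (500/129)/5 = 100/129 ≈ 0.775 in
Since P=2.050 > Ia=0.775: effective rainfall P−Ia = 3289/2580 in
Q = (3289/2580)²/((3289/2580) + 500/129) = (10817521/6656400)/(13289/2580) = 10817521/34285620 in ≈ 0.316 in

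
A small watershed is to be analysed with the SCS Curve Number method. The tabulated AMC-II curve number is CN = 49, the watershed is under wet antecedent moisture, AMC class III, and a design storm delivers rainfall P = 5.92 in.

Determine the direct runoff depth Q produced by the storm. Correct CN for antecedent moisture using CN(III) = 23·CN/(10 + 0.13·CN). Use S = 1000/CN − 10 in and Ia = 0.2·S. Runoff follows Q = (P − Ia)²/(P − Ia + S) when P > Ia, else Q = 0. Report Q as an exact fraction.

Q = 4991139904/1893331825 in ≈ 2.636 in

Wet (AMC III): CN(III) = 23·49/(10 + 0.13·49) = 1127/(1637/100) = 112700/1637 ≈ 68.845
Max retention: S = 1000/(112700/1637) − 10 = 5100/1127 in (≈ 4.525 in)
Ia = 0.2S: 0.2·4.525 = 0.905 in (exactly 1020/1127)
P − Ia = 5.920 − 0.905 = 141296/28175 ≈ 5.015 in (> 0, runoff occurs)
Q: (141296/28175)² ÷ (268796/28175) = 4991139904/1893331825 in (≈ 2.636 in)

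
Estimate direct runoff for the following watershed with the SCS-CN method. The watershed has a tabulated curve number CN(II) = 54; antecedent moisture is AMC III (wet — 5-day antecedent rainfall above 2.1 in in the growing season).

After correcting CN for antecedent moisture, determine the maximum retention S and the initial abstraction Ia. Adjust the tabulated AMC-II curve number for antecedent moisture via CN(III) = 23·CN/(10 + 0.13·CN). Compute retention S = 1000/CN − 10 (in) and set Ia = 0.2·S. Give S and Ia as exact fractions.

CN(III) from CN(II)=54: (23·54)/(10 + 0.13·54) = 2700/37 ≈ 72.973
S = 1000/(2700/37) − 10 = 100/27 in ≈ 3.704 in
Initial abstraction Ia = S/5 = (100/27)/5 = 20/27 ≈ 0.741 in

S = 100/27 in ≈ 3.704 in; Ia = 20/27 in ≈ 0.741 in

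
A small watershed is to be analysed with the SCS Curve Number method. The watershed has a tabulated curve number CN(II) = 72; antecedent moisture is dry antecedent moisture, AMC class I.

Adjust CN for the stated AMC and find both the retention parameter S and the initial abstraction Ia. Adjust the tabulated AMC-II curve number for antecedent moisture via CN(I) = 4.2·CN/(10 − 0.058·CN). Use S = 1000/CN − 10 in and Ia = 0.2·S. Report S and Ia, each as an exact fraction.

S = 250/27 in ≈ 9.259 in; Ia = 50/27 in ≈ 1.852 in

Dry (AMC I): CN(I) = 4.2·72/(10 − 0.058·72) = (1512/5)/(728/125) = 675/13 ≈ 51.923
Max retention: S = 1000/(675/13) − 10 = 250/27 in (≈ 9.259 in)
Initial abstraction Ia = S/5 = (250/27)/5 = 50/27 ≈ 1.852 in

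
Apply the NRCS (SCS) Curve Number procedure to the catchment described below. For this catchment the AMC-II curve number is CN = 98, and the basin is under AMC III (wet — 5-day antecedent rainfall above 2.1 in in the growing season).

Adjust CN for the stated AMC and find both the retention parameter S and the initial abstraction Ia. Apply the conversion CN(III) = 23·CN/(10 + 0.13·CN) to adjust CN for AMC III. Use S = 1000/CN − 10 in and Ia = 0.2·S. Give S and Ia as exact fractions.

Adjust CN=98 to AMC III: 23·98/(10 + 0.13·98) → 2254 ÷ (1137/50) = 112700/1137 ≈ 99.120
S = 1000/(112700/1137) − 10 = 100/1127 in ≈ 0.089 in
Ia = 0.2·(100/1127) = 20/1127 in ≈ 0.018 in

S = 100/1127 in ≈ 0.089 in; Ia = 20/1127 in ≈ 0.018 in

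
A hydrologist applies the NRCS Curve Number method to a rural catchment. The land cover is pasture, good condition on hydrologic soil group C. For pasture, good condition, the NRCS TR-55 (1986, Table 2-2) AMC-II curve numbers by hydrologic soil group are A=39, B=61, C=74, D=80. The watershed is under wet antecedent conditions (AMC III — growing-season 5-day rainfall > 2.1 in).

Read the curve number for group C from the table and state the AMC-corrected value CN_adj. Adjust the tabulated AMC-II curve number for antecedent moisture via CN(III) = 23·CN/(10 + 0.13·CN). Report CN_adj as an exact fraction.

NRCS table: pasture, good condition, soil group C → CN(II) = 74
Wet (AMC III): CN(III) = 23·74/(10 + 0.13·74) = 1702/(981/50) = 85100/981 ≈ 86.748

CN_adj = 85100/981 ≈ 86.748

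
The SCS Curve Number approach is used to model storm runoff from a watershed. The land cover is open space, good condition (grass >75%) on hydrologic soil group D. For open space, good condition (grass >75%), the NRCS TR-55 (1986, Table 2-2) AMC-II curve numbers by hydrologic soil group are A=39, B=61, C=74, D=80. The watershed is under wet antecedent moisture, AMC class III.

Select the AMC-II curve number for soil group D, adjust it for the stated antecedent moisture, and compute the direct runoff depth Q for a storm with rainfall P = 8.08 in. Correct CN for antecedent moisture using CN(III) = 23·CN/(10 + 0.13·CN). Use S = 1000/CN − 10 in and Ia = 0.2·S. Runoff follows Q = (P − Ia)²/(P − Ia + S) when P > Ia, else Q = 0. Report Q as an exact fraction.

NRCS table: open space, good condition (grass >75%), soil group D → CN(II) = 80
CN(III) from CN(II)=80: (23·80)/(10 + 0.13·80) = 4600/51 ≈ 90.196
Retention S: 1000/CN − 10 with CN=90.196 → S = 25/23 ≈ 1.087 in
Ia = 0.2S: 0.2·1.087 = 0.217 in (exactly 5/23)
Excess rainfall: 8.080 − 0.217 = 7.863 in; P > Ia so Q > 0
Q: (4521/575)² ÷ (5146/575) = 20439441/2958950 in (≈ 6.908 in)

Q = 20439441/2958950 in ≈ 6.908 in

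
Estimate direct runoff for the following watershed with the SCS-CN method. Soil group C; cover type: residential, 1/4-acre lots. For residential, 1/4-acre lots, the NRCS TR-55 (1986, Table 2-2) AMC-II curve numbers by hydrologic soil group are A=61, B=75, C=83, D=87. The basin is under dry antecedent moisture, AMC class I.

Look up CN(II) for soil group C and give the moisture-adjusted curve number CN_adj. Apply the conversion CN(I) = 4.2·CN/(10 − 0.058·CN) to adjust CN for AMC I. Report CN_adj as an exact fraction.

CN_adj = 174300/2593 ≈ 67.219

NRCS table: residential, 1/4-acre lots, soil group C → CN(II) = 83
Dry (AMC I): CN(I) = 4.2·83/(10 − 0.058·83) = (1743/5)/(2593/500) = 174300/2593 ≈ 67.219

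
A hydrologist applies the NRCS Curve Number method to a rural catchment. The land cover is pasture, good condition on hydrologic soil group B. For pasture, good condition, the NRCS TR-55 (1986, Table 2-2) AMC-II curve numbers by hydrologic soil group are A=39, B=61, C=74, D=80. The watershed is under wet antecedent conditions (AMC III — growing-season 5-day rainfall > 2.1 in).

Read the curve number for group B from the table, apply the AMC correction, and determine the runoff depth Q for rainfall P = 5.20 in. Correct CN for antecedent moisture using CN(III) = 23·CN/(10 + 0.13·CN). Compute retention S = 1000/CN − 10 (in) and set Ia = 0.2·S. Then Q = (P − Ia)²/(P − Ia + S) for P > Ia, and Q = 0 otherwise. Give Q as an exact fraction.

NRCS table: pasture, good condition, soil group B → CN(II) = 61
Adjust CN=61 to AMC III: 23·61/(10 + 0.13·61) → 1403 ÷ (1793/100) = 140300/1793 ≈ 78.249
Max retention: S = 1000/(140300/1793) − 10 = 3900/1403 in (≈ 2.780 in)
Ia = 0.2S: 0.2·2.780 = 0.556 in (exactly 780/1403)
P − Ia = 5.200 − 0.556 = 32578/7015 ≈ 4.644 in (> 0, runoff occurs)
Q = (32578/7015)²/((32578/7015) + 3900/1403) = (1061326084/49210225)/(52078/7015) = 40820234/14051045 in ≈ 2.905 in

Q = 40820234/14051045 in ≈ 2.905 in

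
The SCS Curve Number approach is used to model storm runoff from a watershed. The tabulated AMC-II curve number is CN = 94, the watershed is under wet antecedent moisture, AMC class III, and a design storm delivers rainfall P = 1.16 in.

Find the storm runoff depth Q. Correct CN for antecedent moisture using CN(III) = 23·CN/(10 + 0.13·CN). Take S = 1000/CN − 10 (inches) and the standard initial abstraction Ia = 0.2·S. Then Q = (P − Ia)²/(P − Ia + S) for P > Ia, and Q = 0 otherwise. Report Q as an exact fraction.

Q = 890962801/1009356725 in ≈ 0.883 in

Adjust CN=94 to AMC III: 23·94/(10 + 0.13·94) → 2162 ÷ (1111/50) = 108100/1111 ≈ 97.300
S = 1000/(108100/1111) − 10 = 300/1081 in ≈ 0.278 in
Initial abstraction Ia = S/5 = (300/1081)/5 = 60/1081 ≈ 0.056 in
P − Ia = 1.160 − 0.056 = 29849/27025 ≈ 1.104 in (> 0, runoff occurs)
Runoff Q = (P−Ia)²/(P−Ia+S) = (1.104)²/(1.104+0.278) = 890962801/1009356725 ≈ 0.883 in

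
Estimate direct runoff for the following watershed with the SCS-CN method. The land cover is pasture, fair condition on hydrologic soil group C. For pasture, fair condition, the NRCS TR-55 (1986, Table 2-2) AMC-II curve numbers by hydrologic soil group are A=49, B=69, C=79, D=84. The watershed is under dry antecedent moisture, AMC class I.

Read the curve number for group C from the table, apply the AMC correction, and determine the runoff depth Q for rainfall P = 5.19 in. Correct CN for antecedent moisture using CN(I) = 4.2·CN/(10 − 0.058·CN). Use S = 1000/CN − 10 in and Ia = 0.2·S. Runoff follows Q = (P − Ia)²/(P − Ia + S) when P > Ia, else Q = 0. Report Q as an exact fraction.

Q = 961062001/639907900 in ≈ 1.502 in

NRCS table: pasture, fair condition, soil group C → CN(II) = 79
Dry (AMC I): CN(I) = 4.2·79/(10 − 0.058·79) = (1659/5)/(2709/500) = 7900/129 ≈ 61.240
Max retention: S = 1000/(7900/129) − 10 = 500/79 in (≈ 6.329 in)
Ia = 0.2S: 0.2·6.329 = 1.266 in (exactly 100/79)
Since P=5.190 > Ia=1.266: effective rainfall P−Ia = 31001/7900 in
Runoff Q = (P−Ia)²/(P−Ia+S) = (3.924)²/(3.924+6.329) = 961062001/639907900 ≈ 1.502 in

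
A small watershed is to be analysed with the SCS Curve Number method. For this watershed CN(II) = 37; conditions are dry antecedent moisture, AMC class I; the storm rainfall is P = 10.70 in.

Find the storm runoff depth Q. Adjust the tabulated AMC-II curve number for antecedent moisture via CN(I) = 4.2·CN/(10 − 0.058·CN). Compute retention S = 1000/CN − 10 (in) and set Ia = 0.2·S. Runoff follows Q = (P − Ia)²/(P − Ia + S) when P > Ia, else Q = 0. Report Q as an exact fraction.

Q = 919681/5904830 in ≈ 0.156 in

Dry (AMC I): CN(I) = 4.2·37/(10 − 0.058·37) = (777/5)/(3927/500) = 3700/187 ≈ 19.786
Max retention: S = 1000/(3700/187) − 10 = 1500/37 in (≈ 40.541 in)
Ia = 0.2S: 0.2·40.541 = 8.108 in (exactly 300/37)
Since P=10.700 > Ia=8.108: effective rainfall P−Ia = 959/370 in
Q = (959/370)²/((959/370) + 1500/37) = (919681/136900)/(15959/370) = 919681/5904830 in ≈ 0.156 in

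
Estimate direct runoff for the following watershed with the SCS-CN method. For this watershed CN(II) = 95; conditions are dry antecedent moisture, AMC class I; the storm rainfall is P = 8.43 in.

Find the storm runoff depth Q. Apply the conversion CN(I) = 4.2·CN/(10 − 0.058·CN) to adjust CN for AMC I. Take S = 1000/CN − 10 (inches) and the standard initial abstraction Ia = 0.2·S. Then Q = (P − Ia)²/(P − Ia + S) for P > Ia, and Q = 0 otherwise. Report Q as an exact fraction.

Dry (AMC I): CN(I) = 4.2·95/(10 − 0.058·95) = 399/(449/100) = 39900/449 ≈ 88.864
Max retention: S = 1000/(39900/449) − 10 = 500/399 in (≈ 1.253 in)
Initial abstraction Ia = S/5 = (500/399)/5 = 100/399 ≈ 0.251 in
P − Ia = 8.430 − 0.251 = 326357/39900 ≈ 8.179 in (> 0, runoff occurs)
Runoff Q = (P−Ia)²/(P−Ia+S) = (8.179)²/(8.179+1.253) = 106508891449/15016644300 ≈ 7.093 in

Q = 106508891449/15016644300 in ≈ 7.093 in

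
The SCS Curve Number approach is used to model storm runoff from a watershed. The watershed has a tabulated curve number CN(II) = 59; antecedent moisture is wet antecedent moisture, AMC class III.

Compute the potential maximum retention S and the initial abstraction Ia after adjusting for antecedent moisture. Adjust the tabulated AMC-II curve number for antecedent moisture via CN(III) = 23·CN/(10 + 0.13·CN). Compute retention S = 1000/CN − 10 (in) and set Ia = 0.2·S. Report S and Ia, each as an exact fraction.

S = 4100/1357 in ≈ 3.021 in; Ia = 820/1357 in ≈ 0.604 in

CN(III) from CN(II)=59: (23·59)/(10 + 0.13·59) = 135700/1767 ≈ 76.797
S = 1000/(135700/1767) − 10 = 4100/1357 in ≈ 3.021 in
Ia = 0.2S: 0.2·3.021 = 0.604 in (exactly 820/1357)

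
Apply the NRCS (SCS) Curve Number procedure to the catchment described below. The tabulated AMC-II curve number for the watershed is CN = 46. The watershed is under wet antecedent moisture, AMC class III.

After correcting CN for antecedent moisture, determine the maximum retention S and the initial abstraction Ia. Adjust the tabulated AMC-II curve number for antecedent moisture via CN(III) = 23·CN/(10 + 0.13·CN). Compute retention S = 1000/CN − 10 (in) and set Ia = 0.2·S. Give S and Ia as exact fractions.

CN(III) from CN(II)=46: (23·46)/(10 + 0.13·46) = 52900/799 ≈ 66.208
Retention S: 1000/CN − 10 with CN=66.208 → S = 2700/529 ≈ 5.104 in
Ia = 0.2S: 0.2·5.104 = 1.021 in (exactly 540/529)

S = 2700/529 in ≈ 5.104 in; Ia = 540/529 in ≈ 1.021 in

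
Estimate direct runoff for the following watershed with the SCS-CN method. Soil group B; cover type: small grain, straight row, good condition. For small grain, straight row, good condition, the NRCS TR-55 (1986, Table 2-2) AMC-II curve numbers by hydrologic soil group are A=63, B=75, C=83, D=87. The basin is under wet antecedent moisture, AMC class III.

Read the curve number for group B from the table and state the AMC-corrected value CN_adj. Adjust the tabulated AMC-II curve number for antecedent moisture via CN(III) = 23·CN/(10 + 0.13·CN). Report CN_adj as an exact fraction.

NRCS table: small grain, straight row, good condition, soil group B → CN(II) = 75
Wet (AMC III): CN(III) = 23·75/(10 + 0.13·75) = 1725/(79/4) = 6900/79 ≈ 87.342

CN_adj = 6900/79 ≈ 87.342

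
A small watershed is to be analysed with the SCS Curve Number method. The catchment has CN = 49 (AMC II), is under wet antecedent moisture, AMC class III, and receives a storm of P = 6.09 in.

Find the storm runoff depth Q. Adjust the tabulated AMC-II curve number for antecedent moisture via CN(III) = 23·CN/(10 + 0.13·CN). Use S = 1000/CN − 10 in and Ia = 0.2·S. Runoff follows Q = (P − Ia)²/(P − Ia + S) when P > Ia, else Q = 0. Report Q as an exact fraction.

Q = 113818913883/41110818700 in ≈ 2.769 in

Adjust CN=49 to AMC III: 23·49/(10 + 0.13·49) → 1127 ÷ (1637/100) = 112700/1637 ≈ 68.845
Retention S: 1000/CN − 10 with CN=68.845 → S = 5100/1127 ≈ 4.525 in
Ia = 0.2·(5100/1127) = 1020/1127 in ≈ 0.905 in
Since P=6.090 > Ia=0.905: effective rainfall P−Ia = 584343/112700 in
Q = (584343/112700)²/((584343/112700) + 5100/1127) = (341456741649/12701290000)/(1094343/112700) = 113818913883/41110818700 in ≈ 2.769 in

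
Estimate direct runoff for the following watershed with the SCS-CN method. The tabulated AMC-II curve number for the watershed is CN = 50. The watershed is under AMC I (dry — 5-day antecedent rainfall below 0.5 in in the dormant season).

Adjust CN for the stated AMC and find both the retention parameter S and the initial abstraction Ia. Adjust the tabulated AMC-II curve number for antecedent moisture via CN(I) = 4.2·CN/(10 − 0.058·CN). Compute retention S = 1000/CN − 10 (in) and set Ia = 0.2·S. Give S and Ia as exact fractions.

Dry (AMC I): CN(I) = 4.2·50/(10 − 0.058·50) = 210/(71/10) = 2100/71 ≈ 29.577
Max retention: S = 1000/(2100/71) − 10 = 500/21 in (≈ 23.810 in)
Initial abstraction Ia = S/5 = (500/21)/5 = 100/21 ≈ 4.762 in

S = 500/21 in ≈ 23.810 in; Ia = 100/21 in ≈ 4.762 in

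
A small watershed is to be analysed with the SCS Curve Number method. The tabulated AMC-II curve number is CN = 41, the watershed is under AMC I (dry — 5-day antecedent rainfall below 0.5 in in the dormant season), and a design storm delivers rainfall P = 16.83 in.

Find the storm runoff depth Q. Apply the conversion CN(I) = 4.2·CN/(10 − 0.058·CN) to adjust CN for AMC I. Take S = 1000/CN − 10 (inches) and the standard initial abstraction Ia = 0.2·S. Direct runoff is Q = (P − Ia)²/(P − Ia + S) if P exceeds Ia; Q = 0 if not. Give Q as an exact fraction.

Q = 737989237969/327960324300 in ≈ 2.250 in

Dry (AMC I): CN(I) = 4.2·41/(10 − 0.058·41) = (861/5)/(3811/500) = 86100/3811 ≈ 22.592
Retention S: 1000/CN − 10 with CN=22.592 → S = 29500/861 ≈ 34.262 in
Ia = 0.2S: 0.2·34.262 = 6.852 in (exactly 5900/861)
P − Ia = 16.830 − 6.852 = 859063/86100 ≈ 9.978 in (> 0, runoff occurs)
Q = (859063/86100)²/((859063/86100) + 29500/861) = (737989237969/7413210000)/(3809063/86100) = 737989237969/327960324300 in ≈ 2.250 in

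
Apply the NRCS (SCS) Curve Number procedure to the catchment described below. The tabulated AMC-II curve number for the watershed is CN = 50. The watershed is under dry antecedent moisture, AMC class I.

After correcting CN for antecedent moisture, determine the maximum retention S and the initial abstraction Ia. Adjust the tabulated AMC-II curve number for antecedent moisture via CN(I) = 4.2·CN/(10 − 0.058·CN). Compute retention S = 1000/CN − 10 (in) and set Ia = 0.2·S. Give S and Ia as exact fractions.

S = 500/21 in ≈ 23.810 in; Ia = 100/21 in ≈ 4.762 in

Adjust CN=50 to AMC I: 4.2·50/(10 − 0.058·50) → 210 ÷ (71/10) = 2100/71 ≈ 29.577
S = 1000/(2100/71) − 10 = 500/21 in ≈ 23.810 in
Initial abstraction Ia = S/5 = (500/21)/5 = 100/21 ≈ 4.762 in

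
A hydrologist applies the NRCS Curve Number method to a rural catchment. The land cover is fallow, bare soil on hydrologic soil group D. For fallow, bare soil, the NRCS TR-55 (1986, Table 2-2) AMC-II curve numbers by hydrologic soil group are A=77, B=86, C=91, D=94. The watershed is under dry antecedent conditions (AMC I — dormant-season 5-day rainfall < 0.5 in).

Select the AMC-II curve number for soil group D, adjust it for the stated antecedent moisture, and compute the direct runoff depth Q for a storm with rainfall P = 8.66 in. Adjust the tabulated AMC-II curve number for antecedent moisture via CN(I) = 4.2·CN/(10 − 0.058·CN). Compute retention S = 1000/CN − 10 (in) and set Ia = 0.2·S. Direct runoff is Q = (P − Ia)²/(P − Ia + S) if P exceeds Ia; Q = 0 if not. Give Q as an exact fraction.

NRCS table: fallow, bare soil, soil group D → CN(II) = 94
CN(I) from CN(II)=94: (4.2·94)/(10 − 0.058·94) = 32900/379 ≈ 86.807
S = 1000/(32900/379) − 10 = 500/329 in ≈ 1.520 in
Ia = 0.2·(500/329) = 100/329 in ≈ 0.304 in
Since P=8.660 > Ia=0.304: effective rainfall P−Ia = 137457/16450 in
Q = (137457/16450)²/((137457/16450) + 500/329) = (18894426849/270602500)/(162457/16450) = 18894426849/2672417650 in ≈ 7.070 in

Q = 18894426849/2672417650 in ≈ 7.070 in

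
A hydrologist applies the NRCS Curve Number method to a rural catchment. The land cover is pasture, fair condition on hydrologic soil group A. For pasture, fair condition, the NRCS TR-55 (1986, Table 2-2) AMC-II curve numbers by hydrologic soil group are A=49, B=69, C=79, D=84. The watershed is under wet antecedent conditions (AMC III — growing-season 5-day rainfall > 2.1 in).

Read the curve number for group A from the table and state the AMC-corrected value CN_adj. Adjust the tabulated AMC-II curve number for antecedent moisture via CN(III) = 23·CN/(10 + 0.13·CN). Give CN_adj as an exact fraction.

CN_adj = 112700/1637 ≈ 68.845

NRCS table: pasture, fair condition, soil group A → CN(II) = 49
Adjust CN=49 to AMC III: 23·49/(10 + 0.13·49) → 1127 ÷ (1637/100) = 112700/1637 ≈ 68.845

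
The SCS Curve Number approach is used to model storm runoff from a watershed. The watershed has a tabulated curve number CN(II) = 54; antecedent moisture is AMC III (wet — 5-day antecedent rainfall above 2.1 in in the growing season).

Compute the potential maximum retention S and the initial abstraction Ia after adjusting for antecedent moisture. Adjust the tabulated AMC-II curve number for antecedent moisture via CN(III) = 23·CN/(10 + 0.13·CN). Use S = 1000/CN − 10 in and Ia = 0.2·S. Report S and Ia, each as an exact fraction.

CN(III) from CN(II)=54: (23·54)/(10 + 0.13·54) = 2700/37 ≈ 72.973
S = 1000/(2700/37) − 10 = 100/27 in ≈ 3.704 in
Ia = 0.2·(100/27) = 20/27 in ≈ 0.741 in

S = 100/27 in ≈ 3.704 in; Ia = 20/27 in ≈ 0.741 in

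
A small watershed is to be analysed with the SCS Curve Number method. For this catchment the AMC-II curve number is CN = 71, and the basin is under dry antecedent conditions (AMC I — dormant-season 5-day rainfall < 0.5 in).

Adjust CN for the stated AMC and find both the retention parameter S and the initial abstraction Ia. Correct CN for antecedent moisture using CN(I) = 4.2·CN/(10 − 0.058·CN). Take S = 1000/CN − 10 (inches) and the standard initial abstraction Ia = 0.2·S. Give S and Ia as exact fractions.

S = 14500/1491 in ≈ 9.725 in; Ia = 2900/1491 in ≈ 1.945 in

Adjust CN=71 to AMC I: 4.2·71/(10 − 0.058·71) → (1491/5) ÷ (2941/500) = 149100/2941 ≈ 50.697
Retention S: 1000/CN − 10 with CN=50.697 → S = 14500/1491 ≈ 9.725 in
Ia = 0.2·(14500/1491) = 2900/1491 in ≈ 1.945 in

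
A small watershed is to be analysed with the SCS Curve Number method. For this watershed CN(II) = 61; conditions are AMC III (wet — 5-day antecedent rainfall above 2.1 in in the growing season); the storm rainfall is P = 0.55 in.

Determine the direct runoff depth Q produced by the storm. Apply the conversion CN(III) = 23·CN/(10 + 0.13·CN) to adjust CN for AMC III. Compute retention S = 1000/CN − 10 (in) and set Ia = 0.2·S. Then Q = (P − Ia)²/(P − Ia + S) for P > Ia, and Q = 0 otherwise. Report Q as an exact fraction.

Q = 0 in ≈ 0.000 in

Adjust CN=61 to AMC III: 23·61/(10 + 0.13·61) → 1403 ÷ (1793/100) = 140300/1793 ≈ 78.249
Retention S: 1000/CN − 10 with CN=78.249 → S = 3900/1403 ≈ 2.780 in
Ia = 0.2·(3900/1403) = 780/1403 in ≈ 0.556 in
P = 0.550 ≤ Ia = 0.556 in: entire storm abstracted, Q = 0.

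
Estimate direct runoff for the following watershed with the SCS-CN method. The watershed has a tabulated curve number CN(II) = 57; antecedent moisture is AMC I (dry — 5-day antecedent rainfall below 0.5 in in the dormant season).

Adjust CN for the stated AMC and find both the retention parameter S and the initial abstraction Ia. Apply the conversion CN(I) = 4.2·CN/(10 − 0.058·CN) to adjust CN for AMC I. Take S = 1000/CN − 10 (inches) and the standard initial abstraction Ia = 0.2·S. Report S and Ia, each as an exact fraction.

S = 21500/1197 in ≈ 17.962 in; Ia = 4300/1197 in ≈ 3.592 in

Adjust CN=57 to AMC I: 4.2·57/(10 − 0.058·57) → (1197/5) ÷ (3347/500) = 119700/3347 ≈ 35.763
S = 1000/(119700/3347) − 10 = 21500/1197 in ≈ 17.962 in
Initial abstraction Ia = S/5 = (21500/1197)/5 = 4300/1197 ≈ 3.592 in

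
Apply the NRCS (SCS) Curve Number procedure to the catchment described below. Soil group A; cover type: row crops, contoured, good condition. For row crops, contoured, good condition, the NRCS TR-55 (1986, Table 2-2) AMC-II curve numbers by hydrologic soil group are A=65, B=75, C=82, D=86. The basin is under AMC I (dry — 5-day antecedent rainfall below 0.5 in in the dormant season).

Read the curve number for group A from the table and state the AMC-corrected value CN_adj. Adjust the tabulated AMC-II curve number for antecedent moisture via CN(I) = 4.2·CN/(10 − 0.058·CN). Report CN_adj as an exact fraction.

NRCS table: row crops, contoured, good condition, soil group A → CN(II) = 65
Dry (AMC I): CN(I) = 4.2·65/(10 − 0.058·65) = 273/(623/100) = 3900/89 ≈ 43.820

CN_adj = 3900/89 ≈ 43.820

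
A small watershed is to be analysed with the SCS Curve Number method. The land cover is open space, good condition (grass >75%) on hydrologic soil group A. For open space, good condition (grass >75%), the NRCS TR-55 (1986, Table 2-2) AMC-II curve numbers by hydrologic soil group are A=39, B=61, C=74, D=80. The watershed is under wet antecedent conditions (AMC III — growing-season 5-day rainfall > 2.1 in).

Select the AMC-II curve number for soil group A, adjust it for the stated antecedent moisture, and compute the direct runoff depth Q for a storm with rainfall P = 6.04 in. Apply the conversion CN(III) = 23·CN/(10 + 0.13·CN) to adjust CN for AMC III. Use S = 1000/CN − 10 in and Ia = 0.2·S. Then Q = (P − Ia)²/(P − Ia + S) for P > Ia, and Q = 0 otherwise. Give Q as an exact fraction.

Q = 11013872809/5773248975 in ≈ 1.908 in

NRCS table: open space, good condition (grass >75%), soil group A → CN(II) = 39
Adjust CN=39 to AMC III: 23·39/(10 + 0.13·39) → 897 ÷ (1507/100) = 89700/1507 ≈ 59.522
S = 1000/(89700/1507) − 10 = 6100/897 in ≈ 6.800 in
Ia = 0.2·(6100/897) = 1220/897 in ≈ 1.360 in
Excess rainfall: 6.040 − 1.360 = 4.680 in; P > Ia so Q > 0
Q: (104947/22425)² ÷ (257447/22425) = 11013872809/5773248975 in (≈ 1.908 in)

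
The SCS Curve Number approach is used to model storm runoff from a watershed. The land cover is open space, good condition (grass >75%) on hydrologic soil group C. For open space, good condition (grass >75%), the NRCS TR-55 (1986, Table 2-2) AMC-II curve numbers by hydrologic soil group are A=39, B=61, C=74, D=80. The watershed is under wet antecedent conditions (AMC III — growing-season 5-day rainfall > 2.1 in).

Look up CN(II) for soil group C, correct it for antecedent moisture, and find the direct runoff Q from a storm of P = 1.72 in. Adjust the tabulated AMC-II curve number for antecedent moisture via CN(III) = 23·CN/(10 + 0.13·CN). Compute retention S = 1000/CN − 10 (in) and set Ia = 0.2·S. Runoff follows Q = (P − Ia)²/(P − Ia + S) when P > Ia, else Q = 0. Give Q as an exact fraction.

Q = 905588649/1331666075 in ≈ 0.680 in

NRCS table: open space, good condition (grass >75%), soil group C → CN(II) = 74
CN(III) from CN(II)=74: (23·74)/(10 + 0.13·74) = 85100/981 ≈ 86.748
Retention S: 1000/CN − 10 with CN=86.748 → S = 1300/851 ≈ 1.528 in
Initial abstraction Ia = S/5 = (1300/851)/5 = 260/851 ≈ 0.306 in
Excess rainfall: 1.720 − 0.306 = 1.414 in; P > Ia so Q > 0
Q = (30093/21275)²/((30093/21275) + 1300/851) = (905588649/452625625)/(62593/21275) = 905588649/1331666075 in ≈ 0.680 in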